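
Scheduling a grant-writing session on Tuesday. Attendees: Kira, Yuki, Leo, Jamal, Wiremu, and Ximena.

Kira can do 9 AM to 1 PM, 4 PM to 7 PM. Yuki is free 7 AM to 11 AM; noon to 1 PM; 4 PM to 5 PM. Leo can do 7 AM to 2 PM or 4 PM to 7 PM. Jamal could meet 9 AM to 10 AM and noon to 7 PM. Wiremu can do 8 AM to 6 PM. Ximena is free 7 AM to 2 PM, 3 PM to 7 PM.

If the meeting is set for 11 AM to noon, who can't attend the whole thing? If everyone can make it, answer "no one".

Kira: free for 11:00-12:00. Yuki: not fully free for 11:00-12:00. Leo: free for 11:00-12:00. Jamal: not fully free for 11:00-12:00. Wiremu: free for 11:00-12:00. Ximena: free for 11:00-12:00.

Jamal, Yuki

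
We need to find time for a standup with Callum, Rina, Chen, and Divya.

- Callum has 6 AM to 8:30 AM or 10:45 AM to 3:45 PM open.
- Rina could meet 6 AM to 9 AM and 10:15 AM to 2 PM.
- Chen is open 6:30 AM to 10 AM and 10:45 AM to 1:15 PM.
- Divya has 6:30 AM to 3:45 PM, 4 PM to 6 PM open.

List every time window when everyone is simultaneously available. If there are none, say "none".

06:30-08:30, 10:45-13:15

Callum ∩ Rina: 06:00-08:30, 10:45-14:00.
Callum ∩ Rina ∩ Chen: 06:30-08:30, 10:45-13:15.
Callum ∩ Rina ∩ Chen ∩ Divya: 06:30-08:30, 10:45-13:15.
So the common availability across everyone is 06:30-08:30, 10:45-13:15.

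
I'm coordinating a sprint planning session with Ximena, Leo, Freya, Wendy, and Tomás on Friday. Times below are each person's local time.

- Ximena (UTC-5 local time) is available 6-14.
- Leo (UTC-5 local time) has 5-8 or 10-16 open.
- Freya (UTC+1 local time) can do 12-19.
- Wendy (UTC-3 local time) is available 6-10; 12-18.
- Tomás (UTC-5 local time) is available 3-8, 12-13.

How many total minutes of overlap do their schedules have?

Ximena in UTC: 11:00-19:00 (add 5h to convert from UTC-5).
Leo in UTC: 10:00-13:00, 15:00-21:00 (add 5h to convert from UTC-5).
Freya in UTC: 11:00-18:00 (subtract 1h to convert from UTC+1).
Wendy in UTC: 09:00-13:00, 15:00-21:00 (add 3h to convert from UTC-3).
Tomás in UTC: 08:00-13:00, 17:00-18:00 (add 5h to convert from UTC-5).
Ximena ∩ Leo: 11:00-13:00, 15:00-19:00.
Ximena ∩ Leo ∩ Freya: 11:00-13:00, 15:00-18:00.
Ximena ∩ Leo ∩ Freya ∩ Wendy: 11:00-13:00, 15:00-18:00.
Ximena ∩ Leo ∩ Freya ∩ Wendy ∩ Tomás: 11:00-13:00, 17:00-18:00.
Those are the intersection windows.
Summing the common windows: 120 + 60 = 180 minutes.

180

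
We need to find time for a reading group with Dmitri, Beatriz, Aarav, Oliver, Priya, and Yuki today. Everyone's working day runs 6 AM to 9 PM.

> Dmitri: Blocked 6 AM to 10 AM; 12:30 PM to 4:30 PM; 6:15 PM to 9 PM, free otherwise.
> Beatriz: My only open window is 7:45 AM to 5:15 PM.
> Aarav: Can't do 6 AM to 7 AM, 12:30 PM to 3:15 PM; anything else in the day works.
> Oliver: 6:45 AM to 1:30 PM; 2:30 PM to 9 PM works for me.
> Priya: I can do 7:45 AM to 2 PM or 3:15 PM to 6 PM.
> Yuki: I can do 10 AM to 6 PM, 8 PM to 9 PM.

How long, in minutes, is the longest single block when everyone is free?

150

Dmitri free: 10:00-12:30, 16:30-18:15 (invert busy blocks within the working day).
Beatriz free: 07:45-17:15.
Aarav free: 07:00-12:30, 15:15-21:00 (invert busy blocks within the working day).
Oliver free: 06:45-13:30, 14:30-21:00.
Priya free: 07:45-14:00, 15:15-18:00.
Yuki free: 10:00-18:00, 20:00-21:00.
Dmitri ∩ Beatriz: 10:00-12:30, 16:30-17:15.
Dmitri ∩ Beatriz ∩ Aarav: 10:00-12:30, 16:30-17:15.
Dmitri ∩ Beatriz ∩ Aarav ∩ Oliver: 10:00-12:30, 16:30-17:15.
Dmitri ∩ Beatriz ∩ Aarav ∩ Oliver ∩ Priya: 10:00-12:30, 16:30-17:15.
Dmitri ∩ Beatriz ∩ Aarav ∩ Oliver ∩ Priya ∩ Yuki: 10:00-12:30, 16:30-17:15.
The longest is 10:00-12:30 at 150 minutes.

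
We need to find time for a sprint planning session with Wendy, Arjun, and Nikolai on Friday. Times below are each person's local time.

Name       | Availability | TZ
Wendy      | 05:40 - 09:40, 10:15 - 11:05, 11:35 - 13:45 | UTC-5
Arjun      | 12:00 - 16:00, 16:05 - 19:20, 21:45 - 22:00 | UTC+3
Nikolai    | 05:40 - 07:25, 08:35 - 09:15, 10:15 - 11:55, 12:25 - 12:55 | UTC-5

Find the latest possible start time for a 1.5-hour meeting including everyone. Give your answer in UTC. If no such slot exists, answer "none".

10:55

Wendy in UTC: 10:40-14:40, 15:15-16:05, 16:35-18:45 (add 5h to convert from UTC-5).
Arjun in UTC: 09:00-13:00, 13:05-16:20, 18:45-19:00 (subtract 3h to convert from UTC+3).
Nikolai in UTC: 10:40-12:25, 13:35-14:15, 15:15-16:55, 17:25-17:55 (add 5h to convert from UTC-5).
Wendy ∩ Arjun: 10:40-13:00, 13:05-14:40, 15:15-16:05.
Wendy ∩ Arjun ∩ Nikolai: 10:40-12:25, 13:35-14:15, 15:15-16:05.
Those are the intersection windows.
The last common window of at least 90 minutes is 10:40-12:25; a 90-minute meeting can start as late as 10:55 and still end by 12:25.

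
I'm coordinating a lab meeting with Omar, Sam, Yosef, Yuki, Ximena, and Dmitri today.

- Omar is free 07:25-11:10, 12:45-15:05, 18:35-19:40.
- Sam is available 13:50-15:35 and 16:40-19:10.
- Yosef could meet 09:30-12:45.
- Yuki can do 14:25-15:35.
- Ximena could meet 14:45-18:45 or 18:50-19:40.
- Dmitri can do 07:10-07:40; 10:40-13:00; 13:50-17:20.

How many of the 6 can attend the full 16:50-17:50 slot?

Sam and Ximena can make the full 16:50-17:50 slot — that's 2.

2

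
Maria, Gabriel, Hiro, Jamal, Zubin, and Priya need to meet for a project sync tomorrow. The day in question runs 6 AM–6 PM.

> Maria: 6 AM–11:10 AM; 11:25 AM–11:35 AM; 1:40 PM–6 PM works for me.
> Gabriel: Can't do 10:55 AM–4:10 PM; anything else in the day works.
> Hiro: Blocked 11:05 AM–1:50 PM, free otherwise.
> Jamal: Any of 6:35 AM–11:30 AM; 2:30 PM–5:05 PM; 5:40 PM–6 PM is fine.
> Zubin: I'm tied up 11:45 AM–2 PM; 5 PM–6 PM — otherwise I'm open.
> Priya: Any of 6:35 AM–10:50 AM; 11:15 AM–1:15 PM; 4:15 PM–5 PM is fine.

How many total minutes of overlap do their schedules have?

Maria free: 06:00-11:10, 11:25-11:35, 13:40-18:00.
Gabriel free: 06:00-10:55, 16:10-18:00 (invert busy blocks within the working day).
Hiro free: 06:00-11:05, 13:50-18:00 (invert busy blocks within the working day).
Jamal free: 06:35-11:30, 14:30-17:05, 17:40-18:00.
Zubin free: 06:00-11:45, 14:00-17:00 (invert busy blocks within the working day).
Priya free: 06:35-10:50, 11:15-13:15, 16:15-17:00.
Maria ∩ Gabriel: 06:00-10:55, 16:10-18:00.
Maria ∩ Gabriel ∩ Hiro: 06:00-10:55, 16:10-18:00.
Maria ∩ Gabriel ∩ Hiro ∩ Jamal: 06:35-10:55, 16:10-17:05, 17:40-18:00.
Maria ∩ Gabriel ∩ Hiro ∩ Jamal ∩ Zubin: 06:35-10:55, 16:10-17:00.
Maria ∩ Gabriel ∩ Hiro ∩ Jamal ∩ Zubin ∩ Priya: 06:35-10:50, 16:15-17:00.
Those are the intersection windows.
Summing the common windows: 255 + 45 = 300 minutes.

300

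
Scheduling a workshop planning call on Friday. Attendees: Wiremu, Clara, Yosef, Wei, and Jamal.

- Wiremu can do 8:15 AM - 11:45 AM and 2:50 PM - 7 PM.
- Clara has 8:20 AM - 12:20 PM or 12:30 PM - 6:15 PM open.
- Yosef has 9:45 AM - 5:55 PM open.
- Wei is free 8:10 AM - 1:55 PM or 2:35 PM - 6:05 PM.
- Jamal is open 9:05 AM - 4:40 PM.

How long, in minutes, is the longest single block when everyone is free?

120

Wiremu ∩ Clara: 08:20-11:45, 14:50-18:15.
Wiremu ∩ Clara ∩ Yosef: 09:45-11:45, 14:50-17:55.
Wiremu ∩ Clara ∩ Yosef ∩ Wei: 09:45-11:45, 14:50-17:55.
Wiremu ∩ Clara ∩ Yosef ∩ Wei ∩ Jamal: 09:45-11:45, 14:50-16:40.
Those are the intersection windows.
The longest is 09:45-11:45 at 120 minutes.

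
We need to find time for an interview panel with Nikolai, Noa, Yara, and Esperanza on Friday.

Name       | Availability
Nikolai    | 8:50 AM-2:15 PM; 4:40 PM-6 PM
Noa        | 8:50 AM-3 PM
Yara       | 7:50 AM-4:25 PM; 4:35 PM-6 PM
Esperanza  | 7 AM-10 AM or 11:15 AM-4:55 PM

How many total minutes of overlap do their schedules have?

Nikolai ∩ Noa: 08:50-14:15.
Nikolai ∩ Noa ∩ Yara: 08:50-14:15.
Nikolai ∩ Noa ∩ Yara ∩ Esperanza: 08:50-10:00, 11:15-14:15.
So the common availability across everyone is 08:50-10:00, 11:15-14:15.
Summing the common windows: 70 + 180 = 250 minutes.

250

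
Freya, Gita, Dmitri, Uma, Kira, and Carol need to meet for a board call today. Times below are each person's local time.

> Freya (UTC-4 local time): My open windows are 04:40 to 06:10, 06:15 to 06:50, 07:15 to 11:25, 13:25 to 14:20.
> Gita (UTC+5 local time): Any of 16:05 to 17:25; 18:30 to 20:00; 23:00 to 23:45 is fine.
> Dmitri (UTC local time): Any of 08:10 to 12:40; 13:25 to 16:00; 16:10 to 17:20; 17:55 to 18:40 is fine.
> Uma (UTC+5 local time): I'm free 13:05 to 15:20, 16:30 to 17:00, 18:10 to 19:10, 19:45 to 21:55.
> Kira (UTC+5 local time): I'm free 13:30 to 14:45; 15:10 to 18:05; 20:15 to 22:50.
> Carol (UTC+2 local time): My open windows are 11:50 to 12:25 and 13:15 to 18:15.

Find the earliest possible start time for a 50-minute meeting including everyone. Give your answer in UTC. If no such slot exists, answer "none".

none

Freya in UTC: 08:40-10:10, 10:15-10:50, 11:15-15:25, 17:25-18:20 (add 4h to convert from UTC-4).
Gita in UTC: 11:05-12:25, 13:30-15:00, 18:00-18:45 (subtract 5h to convert from UTC+5).
Dmitri in UTC: 08:10-12:40, 13:25-16:00, 16:10-17:20, 17:55-18:40.
Uma in UTC: 08:05-10:20, 11:30-12:00, 13:10-14:10, 14:45-16:55 (subtract 5h to convert from UTC+5).
Kira in UTC: 08:30-09:45, 10:10-13:05, 15:15-17:50 (subtract 5h to convert from UTC+5).
Carol in UTC: 09:50-10:25, 11:15-16:15 (subtract 2h to convert from UTC+2).
Freya ∩ Gita: 11:15-12:25, 13:30-15:00, 18:00-18:20.
Freya ∩ Gita ∩ Dmitri: 11:15-12:25, 13:30-15:00, 18:00-18:20.
Freya ∩ Gita ∩ Dmitri ∩ Uma: 11:30-12:00, 13:30-14:10, 14:45-15:00.
Freya ∩ Gita ∩ Dmitri ∩ Uma ∩ Kira: 11:30-12:00.
Freya ∩ Gita ∩ Dmitri ∩ Uma ∩ Kira ∩ Carol: 11:30-12:00.
Those are the intersection windows.
No common window is at least 50 minutes long.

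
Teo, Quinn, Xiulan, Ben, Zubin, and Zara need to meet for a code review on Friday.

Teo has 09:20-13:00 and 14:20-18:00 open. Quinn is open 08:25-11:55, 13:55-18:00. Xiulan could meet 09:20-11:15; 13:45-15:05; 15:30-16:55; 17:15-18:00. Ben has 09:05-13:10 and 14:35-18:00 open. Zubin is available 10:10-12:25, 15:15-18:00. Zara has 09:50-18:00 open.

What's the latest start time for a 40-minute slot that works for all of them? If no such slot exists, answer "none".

Teo ∩ Quinn: 09:20-11:55, 14:20-18:00.
Teo ∩ Quinn ∩ Xiulan: 09:20-11:15, 14:20-15:05, 15:30-16:55, 17:15-18:00.
Teo ∩ Quinn ∩ Xiulan ∩ Ben: 09:20-11:15, 14:35-15:05, 15:30-16:55, 17:15-18:00.
Teo ∩ Quinn ∩ Xiulan ∩ Ben ∩ Zubin: 10:10-11:15, 15:30-16:55, 17:15-18:00.
Teo ∩ Quinn ∩ Xiulan ∩ Ben ∩ Zubin ∩ Zara: 10:10-11:15, 15:30-16:55, 17:15-18:00.
The last common window of at least 40 minutes is 17:15-18:00; a 40-minute meeting can start as late as 17:20 and still end by 18:00.

17:20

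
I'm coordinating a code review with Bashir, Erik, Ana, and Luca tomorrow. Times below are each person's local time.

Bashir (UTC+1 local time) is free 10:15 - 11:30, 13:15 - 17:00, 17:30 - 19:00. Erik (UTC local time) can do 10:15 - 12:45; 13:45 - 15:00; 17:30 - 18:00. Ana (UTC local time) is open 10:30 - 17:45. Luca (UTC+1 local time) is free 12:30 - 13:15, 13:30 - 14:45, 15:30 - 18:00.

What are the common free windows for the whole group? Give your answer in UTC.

Bashir in UTC: 09:15-10:30, 12:15-16:00, 16:30-18:00 (subtract 1h to convert from UTC+1).
Erik in UTC: 10:15-12:45, 13:45-15:00, 17:30-18:00.
Ana in UTC: 10:30-17:45.
Luca in UTC: 11:30-12:15, 12:30-13:45, 14:30-17:00 (subtract 1h to convert from UTC+1).
Bashir ∩ Erik: 10:15-10:30, 12:15-12:45, 13:45-15:00, 17:30-18:00.
Bashir ∩ Erik ∩ Ana: 12:15-12:45, 13:45-15:00, 17:30-17:45.
Bashir ∩ Erik ∩ Ana ∩ Luca: 12:30-12:45, 14:30-15:00.
Those are the intersection windows.

12:30-12:45, 14:30-15:00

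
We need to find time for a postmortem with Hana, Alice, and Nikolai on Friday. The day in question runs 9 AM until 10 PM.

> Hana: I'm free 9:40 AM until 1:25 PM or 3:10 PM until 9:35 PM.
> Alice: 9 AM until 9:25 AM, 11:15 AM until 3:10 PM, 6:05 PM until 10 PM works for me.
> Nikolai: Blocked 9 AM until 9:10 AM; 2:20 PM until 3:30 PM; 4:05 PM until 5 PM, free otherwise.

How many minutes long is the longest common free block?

Hana free: 09:40-13:25, 15:10-21:35.
Alice free: 09:00-09:25, 11:15-15:10, 18:05-22:00.
Nikolai free: 09:10-14:20, 15:30-16:05, 17:00-22:00 (invert busy blocks within the working day).
Hana ∩ Alice: 11:15-13:25, 18:05-21:35.
Hana ∩ Alice ∩ Nikolai: 11:15-13:25, 18:05-21:35.
So the common availability across everyone is 11:15-13:25, 18:05-21:35.
The longest is 18:05-21:35 at 210 minutes.

210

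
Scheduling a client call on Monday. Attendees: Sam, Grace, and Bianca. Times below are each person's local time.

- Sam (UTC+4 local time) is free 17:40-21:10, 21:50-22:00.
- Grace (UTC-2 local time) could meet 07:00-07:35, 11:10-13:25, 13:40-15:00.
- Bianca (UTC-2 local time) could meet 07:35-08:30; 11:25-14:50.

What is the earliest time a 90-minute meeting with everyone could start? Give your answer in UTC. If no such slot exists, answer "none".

13:40

Sam in UTC: 13:40-17:10, 17:50-18:00 (subtract 4h to convert from UTC+4).
Grace in UTC: 09:00-09:35, 13:10-15:25, 15:40-17:00 (add 2h to convert from UTC-2).
Bianca in UTC: 09:35-10:30, 13:25-16:50 (add 2h to convert from UTC-2).
Sam ∩ Grace: 13:40-15:25, 15:40-17:00.
Sam ∩ Grace ∩ Bianca: 13:40-15:25, 15:40-16:50.
Those are the intersection windows.
The first common window of at least 90 minutes is 13:40-15:25, so the earliest start is 13:40.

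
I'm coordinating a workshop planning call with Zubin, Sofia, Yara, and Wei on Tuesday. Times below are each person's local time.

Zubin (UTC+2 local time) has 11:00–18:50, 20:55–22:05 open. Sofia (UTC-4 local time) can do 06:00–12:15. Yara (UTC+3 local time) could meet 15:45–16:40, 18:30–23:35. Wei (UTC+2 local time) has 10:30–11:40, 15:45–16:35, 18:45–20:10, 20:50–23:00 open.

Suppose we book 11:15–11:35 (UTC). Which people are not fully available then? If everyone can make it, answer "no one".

Wei, Yara

Zubin in UTC: 09:00-16:50, 18:55-20:05 (subtract 2h to convert from UTC+2).
Sofia in UTC: 10:00-16:15 (add 4h to convert from UTC-4).
Yara in UTC: 12:45-13:40, 15:30-20:35 (subtract 3h to convert from UTC+3).
Wei in UTC: 08:30-09:40, 13:45-14:35, 16:45-18:10, 18:50-21:00 (subtract 2h to convert from UTC+2).
Zubin: free for 11:15-11:35. Sofia: free for 11:15-11:35. Yara: not fully free for 11:15-11:35. Wei: not fully free for 11:15-11:35.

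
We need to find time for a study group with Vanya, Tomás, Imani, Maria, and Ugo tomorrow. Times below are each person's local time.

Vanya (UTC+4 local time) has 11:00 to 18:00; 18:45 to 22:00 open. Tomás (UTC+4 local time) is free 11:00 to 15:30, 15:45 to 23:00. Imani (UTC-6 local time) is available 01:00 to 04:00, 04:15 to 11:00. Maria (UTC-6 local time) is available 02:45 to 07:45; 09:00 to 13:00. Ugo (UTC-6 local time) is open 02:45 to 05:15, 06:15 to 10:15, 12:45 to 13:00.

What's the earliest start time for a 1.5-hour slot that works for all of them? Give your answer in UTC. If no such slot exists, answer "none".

12:15

Vanya in UTC: 07:00-14:00, 14:45-18:00 (subtract 4h to convert from UTC+4).
Tomás in UTC: 07:00-11:30, 11:45-19:00 (subtract 4h to convert from UTC+4).
Imani in UTC: 07:00-10:00, 10:15-17:00 (add 6h to convert from UTC-6).
Maria in UTC: 08:45-13:45, 15:00-19:00 (add 6h to convert from UTC-6).
Ugo in UTC: 08:45-11:15, 12:15-16:15, 18:45-19:00 (add 6h to convert from UTC-6).
Vanya ∩ Tomás: 07:00-11:30, 11:45-14:00, 14:45-18:00.
Vanya ∩ Tomás ∩ Imani: 07:00-10:00, 10:15-11:30, 11:45-14:00, 14:45-17:00.
Vanya ∩ Tomás ∩ Imani ∩ Maria: 08:45-10:00, 10:15-11:30, 11:45-13:45, 15:00-17:00.
Vanya ∩ Tomás ∩ Imani ∩ Maria ∩ Ugo: 08:45-10:00, 10:15-11:15, 12:15-13:45, 15:00-16:15.
The first common window of at least 90 minutes is 12:15-13:45, so the earliest start is 12:15.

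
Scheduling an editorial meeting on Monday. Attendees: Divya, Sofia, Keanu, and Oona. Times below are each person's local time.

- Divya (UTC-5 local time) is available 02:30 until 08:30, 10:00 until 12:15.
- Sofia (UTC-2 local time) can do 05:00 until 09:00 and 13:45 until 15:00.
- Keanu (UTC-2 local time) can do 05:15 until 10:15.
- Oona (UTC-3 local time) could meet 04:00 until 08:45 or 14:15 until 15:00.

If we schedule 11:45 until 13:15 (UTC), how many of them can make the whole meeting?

Divya in UTC: 07:30-13:30, 15:00-17:15 (add 5h to convert from UTC-5).
Sofia in UTC: 07:00-11:00, 15:45-17:00 (add 2h to convert from UTC-2).
Keanu in UTC: 07:15-12:15 (add 2h to convert from UTC-2).
Oona in UTC: 07:00-11:45, 17:15-18:00 (add 3h to convert from UTC-3).
Divya can make the full 11:45-13:15 slot — that's 1.

1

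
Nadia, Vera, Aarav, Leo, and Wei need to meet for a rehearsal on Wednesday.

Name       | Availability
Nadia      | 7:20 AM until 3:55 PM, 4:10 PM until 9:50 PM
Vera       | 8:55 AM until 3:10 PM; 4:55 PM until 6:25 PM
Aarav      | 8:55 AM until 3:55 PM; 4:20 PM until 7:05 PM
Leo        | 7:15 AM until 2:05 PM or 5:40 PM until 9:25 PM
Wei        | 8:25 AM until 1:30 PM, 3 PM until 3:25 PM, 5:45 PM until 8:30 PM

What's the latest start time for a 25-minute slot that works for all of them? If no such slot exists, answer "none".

Nadia ∩ Vera: 08:55-15:10, 16:55-18:25.
Nadia ∩ Vera ∩ Aarav: 08:55-15:10, 16:55-18:25.
Nadia ∩ Vera ∩ Aarav ∩ Leo: 08:55-14:05, 17:40-18:25.
Nadia ∩ Vera ∩ Aarav ∩ Leo ∩ Wei: 08:55-13:30, 17:45-18:25.
The last common window of at least 25 minutes is 17:45-18:25; a 25-minute meeting can start as late as 18:00 and still end by 18:25.

18:00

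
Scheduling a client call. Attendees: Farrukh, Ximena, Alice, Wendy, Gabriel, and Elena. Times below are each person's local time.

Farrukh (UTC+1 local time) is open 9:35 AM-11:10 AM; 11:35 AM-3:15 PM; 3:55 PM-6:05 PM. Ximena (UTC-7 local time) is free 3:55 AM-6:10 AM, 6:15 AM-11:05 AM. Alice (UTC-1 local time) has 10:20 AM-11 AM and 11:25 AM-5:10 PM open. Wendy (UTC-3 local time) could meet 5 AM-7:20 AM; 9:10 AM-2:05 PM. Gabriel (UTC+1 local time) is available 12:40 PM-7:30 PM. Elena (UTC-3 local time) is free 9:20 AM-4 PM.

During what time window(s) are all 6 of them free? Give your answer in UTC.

Farrukh in UTC: 08:35-10:10, 10:35-14:15, 14:55-17:05 (subtract 1h to convert from UTC+1).
Ximena in UTC: 10:55-13:10, 13:15-18:05 (add 7h to convert from UTC-7).
Alice in UTC: 11:20-12:00, 12:25-18:10 (add 1h to convert from UTC-1).
Wendy in UTC: 08:00-10:20, 12:10-17:05 (add 3h to convert from UTC-3).
Gabriel in UTC: 11:40-18:30 (subtract 1h to convert from UTC+1).
Elena in UTC: 12:20-19:00 (add 3h to convert from UTC-3).
Farrukh ∩ Ximena: 10:55-13:10, 13:15-14:15, 14:55-17:05.
Farrukh ∩ Ximena ∩ Alice: 11:20-12:00, 12:25-13:10, 13:15-14:15, 14:55-17:05.
Farrukh ∩ Ximena ∩ Alice ∩ Wendy: 12:25-13:10, 13:15-14:15, 14:55-17:05.
Farrukh ∩ Ximena ∩ Alice ∩ Wendy ∩ Gabriel: 12:25-13:10, 13:15-14:15, 14:55-17:05.
Farrukh ∩ Ximena ∩ Alice ∩ Wendy ∩ Gabriel ∩ Elena: 12:25-13:10, 13:15-14:15, 14:55-17:05.
Those are the intersection windows.

12:25-13:10, 13:15-14:15, 14:55-17:05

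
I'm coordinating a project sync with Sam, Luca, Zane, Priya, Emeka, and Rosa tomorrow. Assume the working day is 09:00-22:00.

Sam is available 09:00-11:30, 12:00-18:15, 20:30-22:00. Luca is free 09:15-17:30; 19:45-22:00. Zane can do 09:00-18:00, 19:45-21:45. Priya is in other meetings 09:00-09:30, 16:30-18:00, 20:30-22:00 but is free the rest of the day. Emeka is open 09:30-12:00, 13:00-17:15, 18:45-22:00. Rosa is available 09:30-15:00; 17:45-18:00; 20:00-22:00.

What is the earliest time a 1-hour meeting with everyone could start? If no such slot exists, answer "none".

Sam free: 09:00-11:30, 12:00-18:15, 20:30-22:00.
Luca free: 09:15-17:30, 19:45-22:00.
Zane free: 09:00-18:00, 19:45-21:45.
Priya free: 09:30-16:30, 18:00-20:30 (invert busy blocks within the working day).
Emeka free: 09:30-12:00, 13:00-17:15, 18:45-22:00.
Rosa free: 09:30-15:00, 17:45-18:00, 20:00-22:00.
Sam ∩ Luca: 09:15-11:30, 12:00-17:30, 20:30-22:00.
Sam ∩ Luca ∩ Zane: 09:15-11:30, 12:00-17:30, 20:30-21:45.
Sam ∩ Luca ∩ Zane ∩ Priya: 09:30-11:30, 12:00-16:30.
Sam ∩ Luca ∩ Zane ∩ Priya ∩ Emeka: 09:30-11:30, 13:00-16:30.
Sam ∩ Luca ∩ Zane ∩ Priya ∩ Emeka ∩ Rosa: 09:30-11:30, 13:00-15:00.
The first common window of at least 60 minutes is 09:30-11:30, so the earliest start is 09:30.

09:30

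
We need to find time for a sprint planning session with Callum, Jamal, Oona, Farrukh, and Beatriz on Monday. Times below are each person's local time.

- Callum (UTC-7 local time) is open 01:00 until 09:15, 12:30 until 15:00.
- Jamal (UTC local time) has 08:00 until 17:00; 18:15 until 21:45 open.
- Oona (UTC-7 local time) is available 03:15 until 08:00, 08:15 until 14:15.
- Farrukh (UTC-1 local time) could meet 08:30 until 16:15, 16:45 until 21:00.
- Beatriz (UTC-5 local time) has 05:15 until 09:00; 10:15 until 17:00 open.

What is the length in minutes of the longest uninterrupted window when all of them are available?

Callum in UTC: 08:00-16:15, 19:30-22:00 (add 7h to convert from UTC-7).
Jamal in UTC: 08:00-17:00, 18:15-21:45.
Oona in UTC: 10:15-15:00, 15:15-21:15 (add 7h to convert from UTC-7).
Farrukh in UTC: 09:30-17:15, 17:45-22:00 (add 1h to convert from UTC-1).
Beatriz in UTC: 10:15-14:00, 15:15-22:00 (add 5h to convert from UTC-5).
Callum ∩ Jamal: 08:00-16:15, 19:30-21:45.
Callum ∩ Jamal ∩ Oona: 10:15-15:00, 15:15-16:15, 19:30-21:15.
Callum ∩ Jamal ∩ Oona ∩ Farrukh: 10:15-15:00, 15:15-16:15, 19:30-21:15.
Callum ∩ Jamal ∩ Oona ∩ Farrukh ∩ Beatriz: 10:15-14:00, 15:15-16:15, 19:30-21:15.
The longest is 10:15-14:00 at 225 minutes.

225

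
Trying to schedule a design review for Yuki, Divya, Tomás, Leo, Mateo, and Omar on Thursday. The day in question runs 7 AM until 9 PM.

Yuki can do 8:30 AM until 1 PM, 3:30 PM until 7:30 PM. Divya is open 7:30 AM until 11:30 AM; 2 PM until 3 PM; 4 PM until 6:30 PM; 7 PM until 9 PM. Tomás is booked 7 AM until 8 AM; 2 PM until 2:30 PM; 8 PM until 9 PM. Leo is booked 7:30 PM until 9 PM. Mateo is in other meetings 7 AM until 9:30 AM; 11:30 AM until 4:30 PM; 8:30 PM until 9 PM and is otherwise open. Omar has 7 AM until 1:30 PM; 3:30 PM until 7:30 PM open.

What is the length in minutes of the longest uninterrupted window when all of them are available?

Yuki free: 08:30-13:00, 15:30-19:30.
Divya free: 07:30-11:30, 14:00-15:00, 16:00-18:30, 19:00-21:00.
Tomás free: 08:00-14:00, 14:30-20:00 (invert busy blocks within the working day).
Leo free: 07:00-19:30 (invert busy blocks within the working day).
Mateo free: 09:30-11:30, 16:30-20:30 (invert busy blocks within the working day).
Omar free: 07:00-13:30, 15:30-19:30.
Yuki ∩ Divya: 08:30-11:30, 16:00-18:30, 19:00-19:30.
Yuki ∩ Divya ∩ Tomás: 08:30-11:30, 16:00-18:30, 19:00-19:30.
Yuki ∩ Divya ∩ Tomás ∩ Leo: 08:30-11:30, 16:00-18:30, 19:00-19:30.
Yuki ∩ Divya ∩ Tomás ∩ Leo ∩ Mateo: 09:30-11:30, 16:30-18:30, 19:00-19:30.
Yuki ∩ Divya ∩ Tomás ∩ Leo ∩ Mateo ∩ Omar: 09:30-11:30, 16:30-18:30, 19:00-19:30.
Those are the intersection windows.
The longest is 09:30-11:30 at 120 minutes.

120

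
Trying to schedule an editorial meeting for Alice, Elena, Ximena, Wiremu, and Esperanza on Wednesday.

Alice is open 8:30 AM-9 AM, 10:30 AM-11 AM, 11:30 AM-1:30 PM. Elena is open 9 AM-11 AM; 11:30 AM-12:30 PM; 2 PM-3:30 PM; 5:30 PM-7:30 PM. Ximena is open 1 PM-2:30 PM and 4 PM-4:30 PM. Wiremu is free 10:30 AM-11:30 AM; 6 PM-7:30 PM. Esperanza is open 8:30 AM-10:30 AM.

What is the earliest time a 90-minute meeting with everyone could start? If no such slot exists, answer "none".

none

Alice ∩ Elena: 10:30-11:00, 11:30-12:30.
Alice ∩ Elena ∩ Ximena: ∅.
Alice ∩ Elena ∩ Ximena ∩ Wiremu: ∅.
Alice ∩ Elena ∩ Ximena ∩ Wiremu ∩ Esperanza: ∅.
There is no time when everyone is free.
No common window is at least 90 minutes long.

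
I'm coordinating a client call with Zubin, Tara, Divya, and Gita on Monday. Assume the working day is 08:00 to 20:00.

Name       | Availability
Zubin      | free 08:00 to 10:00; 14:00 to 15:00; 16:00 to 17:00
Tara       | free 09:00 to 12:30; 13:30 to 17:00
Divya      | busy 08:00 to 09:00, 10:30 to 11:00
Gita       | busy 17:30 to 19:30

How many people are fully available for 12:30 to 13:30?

Zubin free: 08:00-10:00, 14:00-15:00, 16:00-17:00.
Tara free: 09:00-12:30, 13:30-17:00.
Divya free: 09:00-10:30, 11:00-20:00 (invert busy blocks within the working day).
Gita free: 08:00-17:30, 19:30-20:00 (invert busy blocks within the working day).
Divya and Gita can make the full 12:30-13:30 slot — that's 2.

2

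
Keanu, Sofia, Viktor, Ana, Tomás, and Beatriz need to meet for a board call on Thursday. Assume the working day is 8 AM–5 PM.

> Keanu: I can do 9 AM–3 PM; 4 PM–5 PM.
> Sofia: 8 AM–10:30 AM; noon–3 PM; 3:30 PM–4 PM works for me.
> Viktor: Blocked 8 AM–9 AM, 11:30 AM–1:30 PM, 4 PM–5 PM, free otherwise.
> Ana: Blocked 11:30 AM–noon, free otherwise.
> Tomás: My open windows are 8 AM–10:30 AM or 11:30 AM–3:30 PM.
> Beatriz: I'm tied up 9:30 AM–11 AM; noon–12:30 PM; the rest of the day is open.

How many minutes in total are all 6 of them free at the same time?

120

Keanu free: 09:00-15:00, 16:00-17:00.
Sofia free: 08:00-10:30, 12:00-15:00, 15:30-16:00.
Viktor free: 09:00-11:30, 13:30-16:00 (invert busy blocks within the working day).
Ana free: 08:00-11:30, 12:00-17:00 (invert busy blocks within the working day).
Tomás free: 08:00-10:30, 11:30-15:30.
Beatriz free: 08:00-09:30, 11:00-12:00, 12:30-17:00 (invert busy blocks within the working day).
Keanu ∩ Sofia: 09:00-10:30, 12:00-15:00.
Keanu ∩ Sofia ∩ Viktor: 09:00-10:30, 13:30-15:00.
Keanu ∩ Sofia ∩ Viktor ∩ Ana: 09:00-10:30, 13:30-15:00.
Keanu ∩ Sofia ∩ Viktor ∩ Ana ∩ Tomás: 09:00-10:30, 13:30-15:00.
Keanu ∩ Sofia ∩ Viktor ∩ Ana ∩ Tomás ∩ Beatriz: 09:00-09:30, 13:30-15:00.
Those are the intersection windows.
Summing the common windows: 30 + 90 = 120 minutes.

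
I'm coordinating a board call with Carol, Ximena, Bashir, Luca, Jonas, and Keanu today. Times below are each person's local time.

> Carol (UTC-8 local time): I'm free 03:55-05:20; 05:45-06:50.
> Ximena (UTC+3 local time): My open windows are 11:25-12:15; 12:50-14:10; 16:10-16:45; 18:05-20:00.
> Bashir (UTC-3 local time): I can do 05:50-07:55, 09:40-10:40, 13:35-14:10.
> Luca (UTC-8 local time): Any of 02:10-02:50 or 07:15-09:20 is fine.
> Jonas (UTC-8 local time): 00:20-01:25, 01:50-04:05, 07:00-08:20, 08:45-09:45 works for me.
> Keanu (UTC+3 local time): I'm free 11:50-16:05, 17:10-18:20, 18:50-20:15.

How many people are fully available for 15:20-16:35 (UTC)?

Carol in UTC: 11:55-13:20, 13:45-14:50 (add 8h to convert from UTC-8).
Ximena in UTC: 08:25-09:15, 09:50-11:10, 13:10-13:45, 15:05-17:00 (subtract 3h to convert from UTC+3).
Bashir in UTC: 08:50-10:55, 12:40-13:40, 16:35-17:10 (add 3h to convert from UTC-3).
Luca in UTC: 10:10-10:50, 15:15-17:20 (add 8h to convert from UTC-8).
Jonas in UTC: 08:20-09:25, 09:50-12:05, 15:00-16:20, 16:45-17:45 (add 8h to convert from UTC-8).
Keanu in UTC: 08:50-13:05, 14:10-15:20, 15:50-17:15 (subtract 3h to convert from UTC+3).
Ximena and Luca can make the full 15:20-16:35 slot — that's 2.

2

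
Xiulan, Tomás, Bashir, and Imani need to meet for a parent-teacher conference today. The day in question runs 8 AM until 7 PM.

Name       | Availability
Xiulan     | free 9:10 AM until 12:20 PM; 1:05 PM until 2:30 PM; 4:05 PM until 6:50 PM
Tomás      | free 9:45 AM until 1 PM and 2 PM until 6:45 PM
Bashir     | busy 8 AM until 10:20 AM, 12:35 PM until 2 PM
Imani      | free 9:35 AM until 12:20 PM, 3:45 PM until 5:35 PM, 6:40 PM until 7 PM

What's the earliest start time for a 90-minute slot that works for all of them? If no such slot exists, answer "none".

10:20

Xiulan free: 09:10-12:20, 13:05-14:30, 16:05-18:50.
Tomás free: 09:45-13:00, 14:00-18:45.
Bashir free: 10:20-12:35, 14:00-19:00 (invert busy blocks within the working day).
Imani free: 09:35-12:20, 15:45-17:35, 18:40-19:00.
Xiulan ∩ Tomás: 09:45-12:20, 14:00-14:30, 16:05-18:45.
Xiulan ∩ Tomás ∩ Bashir: 10:20-12:20, 14:00-14:30, 16:05-18:45.
Xiulan ∩ Tomás ∩ Bashir ∩ Imani: 10:20-12:20, 16:05-17:35, 18:40-18:45.
So the common availability across everyone is 10:20-12:20, 16:05-17:35, 18:40-18:45.
The first common window of at least 90 minutes is 10:20-12:20, so the earliest start is 10:20.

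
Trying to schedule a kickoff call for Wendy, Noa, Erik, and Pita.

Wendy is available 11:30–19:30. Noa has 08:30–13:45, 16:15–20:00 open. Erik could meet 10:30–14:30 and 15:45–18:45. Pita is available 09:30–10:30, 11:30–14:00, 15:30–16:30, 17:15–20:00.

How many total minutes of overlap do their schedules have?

Wendy ∩ Noa: 11:30-13:45, 16:15-19:30.
Wendy ∩ Noa ∩ Erik: 11:30-13:45, 16:15-18:45.
Wendy ∩ Noa ∩ Erik ∩ Pita: 11:30-13:45, 16:15-16:30, 17:15-18:45.
Summing the common windows: 135 + 15 + 90 = 240 minutes.

240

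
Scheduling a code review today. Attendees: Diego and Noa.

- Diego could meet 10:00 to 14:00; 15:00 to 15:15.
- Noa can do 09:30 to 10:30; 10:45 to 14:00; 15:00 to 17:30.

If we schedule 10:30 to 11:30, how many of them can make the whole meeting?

1

Diego can make the full 10:30-11:30 slot — that's 1.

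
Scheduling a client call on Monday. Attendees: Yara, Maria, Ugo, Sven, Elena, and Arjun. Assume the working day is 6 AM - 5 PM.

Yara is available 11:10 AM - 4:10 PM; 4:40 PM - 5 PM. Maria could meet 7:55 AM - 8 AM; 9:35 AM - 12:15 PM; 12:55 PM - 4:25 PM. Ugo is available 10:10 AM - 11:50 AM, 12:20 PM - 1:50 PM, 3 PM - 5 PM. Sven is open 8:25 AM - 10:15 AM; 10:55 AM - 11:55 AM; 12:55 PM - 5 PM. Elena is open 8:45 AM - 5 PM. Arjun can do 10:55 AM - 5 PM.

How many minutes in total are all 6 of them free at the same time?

Yara ∩ Maria: 11:10-12:15, 12:55-16:10.
Yara ∩ Maria ∩ Ugo: 11:10-11:50, 12:55-13:50, 15:00-16:10.
Yara ∩ Maria ∩ Ugo ∩ Sven: 11:10-11:50, 12:55-13:50, 15:00-16:10.
Yara ∩ Maria ∩ Ugo ∩ Sven ∩ Elena: 11:10-11:50, 12:55-13:50, 15:00-16:10.
Yara ∩ Maria ∩ Ugo ∩ Sven ∩ Elena ∩ Arjun: 11:10-11:50, 12:55-13:50, 15:00-16:10.
Summing the common windows: 40 + 55 + 70 = 165 minutes.

165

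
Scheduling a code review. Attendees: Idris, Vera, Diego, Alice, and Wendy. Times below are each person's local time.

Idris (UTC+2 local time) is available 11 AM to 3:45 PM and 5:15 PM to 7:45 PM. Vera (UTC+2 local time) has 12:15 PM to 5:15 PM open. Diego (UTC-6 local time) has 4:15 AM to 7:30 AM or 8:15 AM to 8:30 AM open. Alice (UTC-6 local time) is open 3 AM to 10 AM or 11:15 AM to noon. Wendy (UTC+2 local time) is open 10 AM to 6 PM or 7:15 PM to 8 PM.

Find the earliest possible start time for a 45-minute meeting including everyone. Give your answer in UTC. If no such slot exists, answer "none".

Idris in UTC: 09:00-13:45, 15:15-17:45 (subtract 2h to convert from UTC+2).
Vera in UTC: 10:15-15:15 (subtract 2h to convert from UTC+2).
Diego in UTC: 10:15-13:30, 14:15-14:30 (add 6h to convert from UTC-6).
Alice in UTC: 09:00-16:00, 17:15-18:00 (add 6h to convert from UTC-6).
Wendy in UTC: 08:00-16:00, 17:15-18:00 (subtract 2h to convert from UTC+2).
Idris ∩ Vera: 10:15-13:45.
Idris ∩ Vera ∩ Diego: 10:15-13:30.
Idris ∩ Vera ∩ Diego ∩ Alice: 10:15-13:30.
Idris ∩ Vera ∩ Diego ∩ Alice ∩ Wendy: 10:15-13:30.
So the common availability across everyone is 10:15-13:30.
The first common window of at least 45 minutes is 10:15-13:30, so the earliest start is 10:15.

10:15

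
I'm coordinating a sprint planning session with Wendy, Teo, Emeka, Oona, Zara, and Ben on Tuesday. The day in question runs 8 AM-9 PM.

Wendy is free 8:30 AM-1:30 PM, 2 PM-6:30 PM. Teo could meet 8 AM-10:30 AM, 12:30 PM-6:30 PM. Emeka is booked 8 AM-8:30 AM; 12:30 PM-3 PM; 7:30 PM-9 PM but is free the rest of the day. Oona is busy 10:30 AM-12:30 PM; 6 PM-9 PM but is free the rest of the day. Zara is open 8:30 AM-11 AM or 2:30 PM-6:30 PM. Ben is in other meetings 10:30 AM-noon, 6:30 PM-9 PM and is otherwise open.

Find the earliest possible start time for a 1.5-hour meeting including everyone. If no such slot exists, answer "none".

08:30

Wendy free: 08:30-13:30, 14:00-18:30.
Teo free: 08:00-10:30, 12:30-18:30.
Emeka free: 08:30-12:30, 15:00-19:30 (invert busy blocks within the working day).
Oona free: 08:00-10:30, 12:30-18:00 (invert busy blocks within the working day).
Zara free: 08:30-11:00, 14:30-18:30.
Ben free: 08:00-10:30, 12:00-18:30 (invert busy blocks within the working day).
Wendy ∩ Teo: 08:30-10:30, 12:30-13:30, 14:00-18:30.
Wendy ∩ Teo ∩ Emeka: 08:30-10:30, 15:00-18:30.
Wendy ∩ Teo ∩ Emeka ∩ Oona: 08:30-10:30, 15:00-18:00.
Wendy ∩ Teo ∩ Emeka ∩ Oona ∩ Zara: 08:30-10:30, 15:00-18:00.
Wendy ∩ Teo ∩ Emeka ∩ Oona ∩ Zara ∩ Ben: 08:30-10:30, 15:00-18:00.
The first common window of at least 90 minutes is 08:30-10:30, so the earliest start is 08:30.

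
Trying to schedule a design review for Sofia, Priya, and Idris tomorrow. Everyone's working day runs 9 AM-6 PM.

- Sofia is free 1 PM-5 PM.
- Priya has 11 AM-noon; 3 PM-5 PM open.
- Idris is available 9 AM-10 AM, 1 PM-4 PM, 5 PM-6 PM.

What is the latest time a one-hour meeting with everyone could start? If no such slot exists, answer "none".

Sofia ∩ Priya: 15:00-17:00.
Sofia ∩ Priya ∩ Idris: 15:00-16:00.
Those are the intersection windows.
The last common window of at least 60 minutes is 15:00-16:00; a 60-minute meeting can start as late as 15:00 and still end by 16:00.

15:00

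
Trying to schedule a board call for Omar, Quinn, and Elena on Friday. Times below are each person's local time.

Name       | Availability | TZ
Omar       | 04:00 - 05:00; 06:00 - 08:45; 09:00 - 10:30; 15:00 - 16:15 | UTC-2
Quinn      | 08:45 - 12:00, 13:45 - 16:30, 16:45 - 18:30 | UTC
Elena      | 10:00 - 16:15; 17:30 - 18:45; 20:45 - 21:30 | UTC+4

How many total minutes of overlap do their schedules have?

Omar in UTC: 06:00-07:00, 08:00-10:45, 11:00-12:30, 17:00-18:15 (add 2h to convert from UTC-2).
Quinn in UTC: 08:45-12:00, 13:45-16:30, 16:45-18:30.
Elena in UTC: 06:00-12:15, 13:30-14:45, 16:45-17:30 (subtract 4h to convert from UTC+4).
Omar ∩ Quinn: 08:45-10:45, 11:00-12:00, 17:00-18:15.
Omar ∩ Quinn ∩ Elena: 08:45-10:45, 11:00-12:00, 17:00-17:30.
Summing the common windows: 120 + 60 + 30 = 210 minutes.

210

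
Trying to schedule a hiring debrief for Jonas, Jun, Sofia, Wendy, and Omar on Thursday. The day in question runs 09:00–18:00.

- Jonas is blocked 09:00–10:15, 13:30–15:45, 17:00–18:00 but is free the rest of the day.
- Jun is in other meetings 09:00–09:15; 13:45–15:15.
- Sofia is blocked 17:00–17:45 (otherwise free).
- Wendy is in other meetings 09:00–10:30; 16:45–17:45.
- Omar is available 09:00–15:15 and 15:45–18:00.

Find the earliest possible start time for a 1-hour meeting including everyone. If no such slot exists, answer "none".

10:30

Jonas free: 10:15-13:30, 15:45-17:00 (invert busy blocks within the working day).
Jun free: 09:15-13:45, 15:15-18:00 (invert busy blocks within the working day).
Sofia free: 09:00-17:00, 17:45-18:00 (invert busy blocks within the working day).
Wendy free: 10:30-16:45, 17:45-18:00 (invert busy blocks within the working day).
Omar free: 09:00-15:15, 15:45-18:00.
Jonas ∩ Jun: 10:15-13:30, 15:45-17:00.
Jonas ∩ Jun ∩ Sofia: 10:15-13:30, 15:45-17:00.
Jonas ∩ Jun ∩ Sofia ∩ Wendy: 10:30-13:30, 15:45-16:45.
Jonas ∩ Jun ∩ Sofia ∩ Wendy ∩ Omar: 10:30-13:30, 15:45-16:45.
The first common window of at least 60 minutes is 10:30-13:30, so the earliest start is 10:30.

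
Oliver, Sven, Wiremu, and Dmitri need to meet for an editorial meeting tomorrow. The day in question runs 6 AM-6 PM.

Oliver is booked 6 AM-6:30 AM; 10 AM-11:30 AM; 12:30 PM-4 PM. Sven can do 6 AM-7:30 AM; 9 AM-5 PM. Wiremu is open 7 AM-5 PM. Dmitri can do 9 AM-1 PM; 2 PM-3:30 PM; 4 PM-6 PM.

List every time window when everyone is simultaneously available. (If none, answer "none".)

Oliver free: 06:30-10:00, 11:30-12:30, 16:00-18:00 (invert busy blocks within the working day).
Sven free: 06:00-07:30, 09:00-17:00.
Wiremu free: 07:00-17:00.
Dmitri free: 09:00-13:00, 14:00-15:30, 16:00-18:00.
Oliver ∩ Sven: 06:30-07:30, 09:00-10:00, 11:30-12:30, 16:00-17:00.
Oliver ∩ Sven ∩ Wiremu: 07:00-07:30, 09:00-10:00, 11:30-12:30, 16:00-17:00.
Oliver ∩ Sven ∩ Wiremu ∩ Dmitri: 09:00-10:00, 11:30-12:30, 16:00-17:00.
So the common availability across everyone is 09:00-10:00, 11:30-12:30, 16:00-17:00.

09:00-10:00, 11:30-12:30, 16:00-17:00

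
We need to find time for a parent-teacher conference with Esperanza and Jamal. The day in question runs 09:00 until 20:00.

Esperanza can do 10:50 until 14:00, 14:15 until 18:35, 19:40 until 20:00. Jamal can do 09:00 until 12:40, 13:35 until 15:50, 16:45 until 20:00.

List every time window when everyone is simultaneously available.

Esperanza ∩ Jamal: 10:50-12:40, 13:35-14:00, 14:15-15:50, 16:45-18:35, 19:40-20:00.
Those are the intersection windows.

10:50-12:40, 13:35-14:00, 14:15-15:50, 16:45-18:35, 19:40-20:00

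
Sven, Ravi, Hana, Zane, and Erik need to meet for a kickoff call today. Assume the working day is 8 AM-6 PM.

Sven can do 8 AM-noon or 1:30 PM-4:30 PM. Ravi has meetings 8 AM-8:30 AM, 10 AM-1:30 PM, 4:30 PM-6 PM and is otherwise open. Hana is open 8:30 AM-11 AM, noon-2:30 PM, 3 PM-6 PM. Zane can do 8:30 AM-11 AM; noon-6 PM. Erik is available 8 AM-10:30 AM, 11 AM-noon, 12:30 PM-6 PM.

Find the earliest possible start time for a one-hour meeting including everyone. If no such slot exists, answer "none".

08:30

Sven free: 08:00-12:00, 13:30-16:30.
Ravi free: 08:30-10:00, 13:30-16:30 (invert busy blocks within the working day).
Hana free: 08:30-11:00, 12:00-14:30, 15:00-18:00.
Zane free: 08:30-11:00, 12:00-18:00.
Erik free: 08:00-10:30, 11:00-12:00, 12:30-18:00.
Sven ∩ Ravi: 08:30-10:00, 13:30-16:30.
Sven ∩ Ravi ∩ Hana: 08:30-10:00, 13:30-14:30, 15:00-16:30.
Sven ∩ Ravi ∩ Hana ∩ Zane: 08:30-10:00, 13:30-14:30, 15:00-16:30.
Sven ∩ Ravi ∩ Hana ∩ Zane ∩ Erik: 08:30-10:00, 13:30-14:30, 15:00-16:30.
Those are the intersection windows.
The first common window of at least 60 minutes is 08:30-10:00, so the earliest start is 08:30.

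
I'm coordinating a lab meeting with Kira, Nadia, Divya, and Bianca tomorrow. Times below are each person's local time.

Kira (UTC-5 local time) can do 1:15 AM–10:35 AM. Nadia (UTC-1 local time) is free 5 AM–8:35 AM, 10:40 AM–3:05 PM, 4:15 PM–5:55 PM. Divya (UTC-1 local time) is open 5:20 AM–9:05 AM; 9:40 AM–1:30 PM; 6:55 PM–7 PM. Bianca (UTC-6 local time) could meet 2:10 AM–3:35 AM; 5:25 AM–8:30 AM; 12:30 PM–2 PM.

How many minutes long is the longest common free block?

170

Kira in UTC: 06:15-15:35 (add 5h to convert from UTC-5).
Nadia in UTC: 06:00-09:35, 11:40-16:05, 17:15-18:55 (add 1h to convert from UTC-1).
Divya in UTC: 06:20-10:05, 10:40-14:30, 19:55-20:00 (add 1h to convert from UTC-1).
Bianca in UTC: 08:10-09:35, 11:25-14:30, 18:30-20:00 (add 6h to convert from UTC-6).
Kira ∩ Nadia: 06:15-09:35, 11:40-15:35.
Kira ∩ Nadia ∩ Divya: 06:20-09:35, 11:40-14:30.
Kira ∩ Nadia ∩ Divya ∩ Bianca: 08:10-09:35, 11:40-14:30.
The longest is 11:40-14:30 at 170 minutes.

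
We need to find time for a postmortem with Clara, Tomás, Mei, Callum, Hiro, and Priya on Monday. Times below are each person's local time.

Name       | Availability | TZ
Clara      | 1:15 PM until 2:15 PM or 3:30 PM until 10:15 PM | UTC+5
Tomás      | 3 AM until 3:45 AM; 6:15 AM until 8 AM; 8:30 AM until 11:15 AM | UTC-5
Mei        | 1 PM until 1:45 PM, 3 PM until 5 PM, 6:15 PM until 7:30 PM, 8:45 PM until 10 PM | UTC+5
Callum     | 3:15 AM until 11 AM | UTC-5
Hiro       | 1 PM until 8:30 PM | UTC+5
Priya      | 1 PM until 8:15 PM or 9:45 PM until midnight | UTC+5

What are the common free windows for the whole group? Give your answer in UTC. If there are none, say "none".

Clara in UTC: 08:15-09:15, 10:30-17:15 (subtract 5h to convert from UTC+5).
Tomás in UTC: 08:00-08:45, 11:15-13:00, 13:30-16:15 (add 5h to convert from UTC-5).
Mei in UTC: 08:00-08:45, 10:00-12:00, 13:15-14:30, 15:45-17:00 (subtract 5h to convert from UTC+5).
Callum in UTC: 08:15-16:00 (add 5h to convert from UTC-5).
Hiro in UTC: 08:00-15:30 (subtract 5h to convert from UTC+5).
Priya in UTC: 08:00-15:15, 16:45-19:00 (subtract 5h to convert from UTC+5).
Clara ∩ Tomás: 08:15-08:45, 11:15-13:00, 13:30-16:15.
Clara ∩ Tomás ∩ Mei: 08:15-08:45, 11:15-12:00, 13:30-14:30, 15:45-16:15.
Clara ∩ Tomás ∩ Mei ∩ Callum: 08:15-08:45, 11:15-12:00, 13:30-14:30, 15:45-16:00.
Clara ∩ Tomás ∩ Mei ∩ Callum ∩ Hiro: 08:15-08:45, 11:15-12:00, 13:30-14:30.
Clara ∩ Tomás ∩ Mei ∩ Callum ∩ Hiro ∩ Priya: 08:15-08:45, 11:15-12:00, 13:30-14:30.

08:15-08:45, 11:15-12:00, 13:30-14:30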